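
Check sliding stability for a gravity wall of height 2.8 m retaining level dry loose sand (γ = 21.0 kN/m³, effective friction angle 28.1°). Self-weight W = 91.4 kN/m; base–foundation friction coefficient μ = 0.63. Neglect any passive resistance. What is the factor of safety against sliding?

K_a = tan²(45° − 28.1°/2) = 0.3596.
P_a = ½K_aγH² = 0.5×0.3596×21.0×2.8² = 29.60 kN/m, acting at H/3 = 0.9333 m above the base.
FS_sliding = μW / P_a = 0.63×91.4 / 29.60 = 1.945.

1.95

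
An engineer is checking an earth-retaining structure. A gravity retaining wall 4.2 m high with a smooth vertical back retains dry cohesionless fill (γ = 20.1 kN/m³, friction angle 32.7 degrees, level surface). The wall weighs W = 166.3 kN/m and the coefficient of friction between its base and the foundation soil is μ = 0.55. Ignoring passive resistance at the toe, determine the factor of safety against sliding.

1.73

K_a = tan²(45° − 32.7°/2) = 0.2985.
P_a = ½K_aγH² = 0.5×0.2985×20.1×4.2² = 52.92 kN/m, acting at H/3 = 1.400 m above the base.
FS_sliding = μW / P_a = 0.55×166.3 / 52.92 = 1.728.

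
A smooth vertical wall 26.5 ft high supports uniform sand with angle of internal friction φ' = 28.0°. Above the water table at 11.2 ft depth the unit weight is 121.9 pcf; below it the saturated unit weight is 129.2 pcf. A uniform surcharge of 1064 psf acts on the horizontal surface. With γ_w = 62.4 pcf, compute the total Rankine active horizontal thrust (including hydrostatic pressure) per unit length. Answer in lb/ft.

K_a = tan²(45° − φ/2) = 0.3610.
γ' = 129.2 − 62.4 = 66.80 pcf. h₂ = H − d_w = 15.3 ft.
σ'_h: at surface K_a·q = 384.1; at WT K_a(q+γd_w) = 877.1; at base K_a(q+γd_w+γ'h₂) = 1246 psf.
P₁ = ½(384.1+877.1)×11.2 = 7063; P₂ = ½(877.1+1246)×15.3 = 16240; P_w = ½γ_w h₂² = 7304.
Total = 7063+16240+7304 = 30610 lb/ft.

30600 lb/ft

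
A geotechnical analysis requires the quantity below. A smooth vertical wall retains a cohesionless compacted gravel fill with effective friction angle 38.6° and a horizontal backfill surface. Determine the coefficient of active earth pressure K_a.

0.232

K_a = tan²(45° − φ/2) = tan²(25.70°) = 0.2316.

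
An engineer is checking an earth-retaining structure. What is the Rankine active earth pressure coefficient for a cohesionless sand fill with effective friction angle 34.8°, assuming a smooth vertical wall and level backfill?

K_a = (1 − sin φ)/(1 + sin φ) = (1 − sin 34.8°)/(1 + sin 34.8°) = 0.2733.

0.273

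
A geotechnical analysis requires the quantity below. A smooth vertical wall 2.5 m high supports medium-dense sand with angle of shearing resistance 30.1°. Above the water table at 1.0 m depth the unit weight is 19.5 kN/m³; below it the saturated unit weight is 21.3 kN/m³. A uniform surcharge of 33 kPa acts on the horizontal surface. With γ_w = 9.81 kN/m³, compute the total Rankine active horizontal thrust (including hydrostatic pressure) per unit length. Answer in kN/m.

55.7 kN/m

K_a = tan²(45° − φ/2) = 0.3320.
γ' = 21.3 − 9.81 = 11.49 kN/m³. h₂ = H − d_w = 1.5 m.
σ'_h: at surface K_a·q = 10.96; at WT K_a(q+γd_w) = 17.43; at base K_a(q+γd_w+γ'h₂) = 23.15 kPa.
P₁ = ½(10.96+17.43)×1.0 = 14.19; P₂ = ½(17.43+23.15)×1.5 = 30.44; P_w = ½γ_w h₂² = 11.04.
Total = 14.19+30.44+11.04 = 55.66 kN/m.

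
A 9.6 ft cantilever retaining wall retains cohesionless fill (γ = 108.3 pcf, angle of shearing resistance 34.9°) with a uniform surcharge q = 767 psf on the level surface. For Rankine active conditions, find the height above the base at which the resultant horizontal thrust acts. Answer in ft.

K_a = 0.2721.
Triangular part P₁ = ½K_aγH² = 1358 at H/3 = 3.200 ft; rectangular part P₂ = K_a q H = 2004 at H/2 = 4.800 ft.
ȳ = (P₁·3.200 + P₂·4.800)/(P₁+P₂) = 4.154 ft.

4.15 ft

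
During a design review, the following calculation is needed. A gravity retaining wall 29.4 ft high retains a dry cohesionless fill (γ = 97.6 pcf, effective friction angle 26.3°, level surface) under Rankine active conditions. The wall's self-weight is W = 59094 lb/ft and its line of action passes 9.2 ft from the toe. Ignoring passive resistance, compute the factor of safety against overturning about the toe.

K_a = tan²(45° − 26.3°/2) = 0.3859.
P_a = ½K_aγH² = 0.5×0.3859×97.6×29.4² = 16280 lb/ft, acting at H/3 = 9.800 ft above the base.
Overturning moment M_o = P_a × H/3 = 16280 × 9.800 = 159500.
Resisting moment M_r = W × 9.2 = 59094 × 9.2 = 543700.
FS_overturning = M_r/M_o = 543700/159500 = 3.408.

3.41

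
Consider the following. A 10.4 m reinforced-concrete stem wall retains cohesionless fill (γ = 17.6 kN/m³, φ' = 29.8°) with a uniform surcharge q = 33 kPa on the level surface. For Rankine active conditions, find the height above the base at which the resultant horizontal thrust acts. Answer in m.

K_a = 0.3360.
Triangular part P₁ = ½K_aγH² = 319.8 at H/3 = 3.467 m; rectangular part P₂ = K_a q H = 115.3 at H/2 = 5.200 m.
ȳ = (P₁·3.467 + P₂·5.200)/(P₁+P₂) = 3.926 m.

3.93 m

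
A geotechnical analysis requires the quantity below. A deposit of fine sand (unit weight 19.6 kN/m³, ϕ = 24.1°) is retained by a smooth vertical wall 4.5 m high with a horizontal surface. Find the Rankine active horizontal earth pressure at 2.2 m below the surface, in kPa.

K_a = (1 − sin φ)/(1 + sin φ) = 0.4201.
σ_h = K_a γ z = 0.4201 × 19.6 × 2.2 = 18.12 kPa.

18.1 kPa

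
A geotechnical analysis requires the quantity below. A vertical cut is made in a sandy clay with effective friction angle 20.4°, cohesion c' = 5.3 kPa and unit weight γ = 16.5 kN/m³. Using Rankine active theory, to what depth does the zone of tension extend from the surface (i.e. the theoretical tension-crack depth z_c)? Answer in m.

K_a = tan²(45° − 20.4°/2) = 0.4831; √K_a = 0.6950.
The active pressure is zero where K_a γ z = 2c√K_a, so z_c = 2c/(γ√K_a) = 2×5.3/(16.5×0.6950) = 0.9243 m.

0.924 m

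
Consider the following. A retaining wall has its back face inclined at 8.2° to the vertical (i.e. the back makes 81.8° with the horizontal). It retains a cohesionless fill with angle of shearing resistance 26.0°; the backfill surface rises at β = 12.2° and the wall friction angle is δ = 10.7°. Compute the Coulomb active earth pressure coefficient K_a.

0.507

K_a = sin²(α+φ) / [sin²α · sin(α−δ) · (1 + √{sin(φ+δ)sin(φ−β) / (sin(α−δ)sin(α+β))})²].
With α = 81.8°, φ = 26.0°, δ = 10.7°, β = 12.2°: K_a = 0.5072.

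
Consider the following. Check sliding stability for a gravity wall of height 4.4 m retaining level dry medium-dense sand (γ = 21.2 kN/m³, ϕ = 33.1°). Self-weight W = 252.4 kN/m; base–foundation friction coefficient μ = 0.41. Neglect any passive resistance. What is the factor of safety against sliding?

K_a = tan²(45° − 33.1°/2) = 0.2936.
P_a = ½K_aγH² = 0.5×0.2936×21.2×4.4² = 60.25 kN/m, acting at H/3 = 1.467 m above the base.
FS_sliding = μW / P_a = 0.41×252.4 / 60.25 = 1.718.

1.72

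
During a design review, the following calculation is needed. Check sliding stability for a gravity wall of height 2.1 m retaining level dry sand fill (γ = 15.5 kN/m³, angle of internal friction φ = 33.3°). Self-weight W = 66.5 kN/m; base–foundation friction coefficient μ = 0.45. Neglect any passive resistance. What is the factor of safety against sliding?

K_a = tan²(45° − 33.3°/2) = 0.2911.
P_a = ½K_aγH² = 0.5×0.2911×15.5×2.1² = 9.950 kN/m, acting at H/3 = 0.7000 m above the base.
FS_sliding = μW / P_a = 0.45×66.5 / 9.950 = 3.007.

3.01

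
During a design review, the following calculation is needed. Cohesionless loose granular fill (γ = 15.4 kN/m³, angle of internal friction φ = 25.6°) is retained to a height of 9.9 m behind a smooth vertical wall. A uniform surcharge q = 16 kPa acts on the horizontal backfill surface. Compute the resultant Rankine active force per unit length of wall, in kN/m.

K_a = tan²(45° − φ/2) = 0.3966.
Soil triangle: ½ K_a γ H² = 0.5×0.3966×15.4×9.9² = 299.3 kN/m.
Surcharge rectangle: K_a q H = 0.3966×16×9.9 = 62.82 kN/m.
Total = 299.3 + 62.82 = 362.1 kN/m.

362 kN/m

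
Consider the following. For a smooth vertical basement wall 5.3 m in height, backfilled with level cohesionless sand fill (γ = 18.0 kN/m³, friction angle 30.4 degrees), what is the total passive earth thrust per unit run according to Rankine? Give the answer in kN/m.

K_p = tan²(45° + φ/2) = 3.049.
P_p = ½ K_p γ H² = 0.5 × 3.049 × 18.0 × 5.3² = 770.8 kN/m.

771 kN/m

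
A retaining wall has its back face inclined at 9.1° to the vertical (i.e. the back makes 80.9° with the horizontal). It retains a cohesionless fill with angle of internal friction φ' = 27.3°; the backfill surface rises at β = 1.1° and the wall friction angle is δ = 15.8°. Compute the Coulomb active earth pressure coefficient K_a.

0.409

K_a = sin²(α+φ) / [sin²α · sin(α−δ) · (1 + √{sin(φ+δ)sin(φ−β) / (sin(α−δ)sin(α+β))})²].
With α = 80.9°, φ = 27.3°, δ = 15.8°, β = 1.1°: K_a = 0.4090.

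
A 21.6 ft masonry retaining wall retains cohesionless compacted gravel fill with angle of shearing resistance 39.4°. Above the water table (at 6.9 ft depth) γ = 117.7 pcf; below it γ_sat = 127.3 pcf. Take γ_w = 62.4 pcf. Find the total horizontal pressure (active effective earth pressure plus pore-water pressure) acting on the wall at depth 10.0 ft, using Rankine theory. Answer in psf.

420 psf

K_a = (1 − sin φ)/(1 + sin φ) = 0.2234.
γ' = 127.3 − 62.4 = 64.90 pcf.
Effective vertical stress at 10.0 ft: σ'_v = 117.7×6.9 + 64.90×3.10 = 1013 psf.
σ'_h = K_a σ'_v = 0.2234 × 1013 = 226.4 psf; u = γ_w × 3.10 = 193.4 psf.
Total σ_h = 226.4 + 193.4 = 419.9 psf.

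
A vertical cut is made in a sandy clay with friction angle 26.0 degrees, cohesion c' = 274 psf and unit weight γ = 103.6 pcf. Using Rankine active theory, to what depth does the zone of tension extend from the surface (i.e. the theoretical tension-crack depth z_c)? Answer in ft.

8.47 ft

K_a = tan²(45° − 26.0°/2) = 0.3905; √K_a = 0.6249.
The active pressure is zero where K_a γ z = 2c√K_a, so z_c = 2c/(γ√K_a) = 2×274/(103.6×0.6249) = 8.465 ft.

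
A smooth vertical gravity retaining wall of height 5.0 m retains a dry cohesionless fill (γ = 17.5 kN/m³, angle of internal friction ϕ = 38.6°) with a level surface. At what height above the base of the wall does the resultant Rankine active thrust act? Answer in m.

K_a = 0.2316.
The pressure distribution is triangular, so the resultant acts at H/3 above the base = 5.0/3 = 1.667 m.

1.67 m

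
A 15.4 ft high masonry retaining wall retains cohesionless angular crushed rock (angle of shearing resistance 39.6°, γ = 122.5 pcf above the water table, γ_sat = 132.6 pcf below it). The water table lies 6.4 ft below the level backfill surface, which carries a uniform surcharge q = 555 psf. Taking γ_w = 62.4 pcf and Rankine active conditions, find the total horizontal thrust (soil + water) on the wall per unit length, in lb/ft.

K_a = tan²(45° − φ/2) = 0.2214.
γ' = 132.6 − 62.4 = 70.20 pcf. h₂ = H − d_w = 9.0 ft.
σ'_h: at surface K_a·q = 122.9; at WT K_a(q+γd_w) = 296.5; at base K_a(q+γd_w+γ'h₂) = 436.4 psf.
P₁ = ½(122.9+296.5)×6.4 = 1342; P₂ = ½(296.5+436.4)×9.0 = 3298; P_w = ½γ_w h₂² = 2527.
Total = 1342+3298+2527 = 7167 lb/ft.

7170 lb/ft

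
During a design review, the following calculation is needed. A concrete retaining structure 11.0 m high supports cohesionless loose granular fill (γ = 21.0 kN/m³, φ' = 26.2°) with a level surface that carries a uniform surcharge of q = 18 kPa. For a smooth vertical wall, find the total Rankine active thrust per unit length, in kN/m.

K_a = tan²(45° − φ/2) = 0.3874.
Soil triangle: ½ K_a γ H² = 0.5×0.3874×21.0×11.0² = 492.2 kN/m.
Surcharge rectangle: K_a q H = 0.3874×18×11.0 = 76.71 kN/m.
Total = 492.2 + 76.71 = 569.0 kN/m.

569 kN/m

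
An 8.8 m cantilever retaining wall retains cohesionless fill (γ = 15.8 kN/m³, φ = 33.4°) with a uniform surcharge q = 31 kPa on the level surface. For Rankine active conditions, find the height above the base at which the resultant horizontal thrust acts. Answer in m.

K_a = 0.2899.
Triangular part P₁ = ½K_aγH² = 177.4 at H/3 = 2.933 m; rectangular part P₂ = K_a q H = 79.09 at H/2 = 4.400 m.
ȳ = (P₁·2.933 + P₂·4.400)/(P₁+P₂) = 3.386 m.

3.39 m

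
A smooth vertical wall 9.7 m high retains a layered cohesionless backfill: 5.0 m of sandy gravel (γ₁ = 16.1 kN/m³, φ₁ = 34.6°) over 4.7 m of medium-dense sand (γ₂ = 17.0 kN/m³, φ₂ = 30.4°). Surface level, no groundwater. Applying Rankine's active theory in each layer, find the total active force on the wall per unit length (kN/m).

K_a1 = tan²(45°−34.6°/2) = 0.2756; K_a2 = tan²(45°−30.4°/2) = 0.3280.
Layer 1: σ at base = K_a1 γ₁ h₁ = 22.19 kPa; P₁ = ½×22.19×5.0 = 55.47.
Layer 2: σ_v at top = γ₁h₁ = 80.50; σ_h top = K_a2×80.50 = 26.40; σ_h base = K_a2×(80.50+17.0×4.7) = 52.61.
P₂ = ½(26.40+52.61)×4.7 = 185.7. Total P_a = 55.47+185.7 = 241.2 kN/m.

241 kN/m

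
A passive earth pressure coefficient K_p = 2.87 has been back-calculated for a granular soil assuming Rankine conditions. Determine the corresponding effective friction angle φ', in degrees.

K_p = (1+sin φ)/(1−sin φ) ⇒ sin φ = (K_p − 1)/(K_p + 1) = 0.4832.
φ = arcsin(0.4832) = 28.89°.

28.9°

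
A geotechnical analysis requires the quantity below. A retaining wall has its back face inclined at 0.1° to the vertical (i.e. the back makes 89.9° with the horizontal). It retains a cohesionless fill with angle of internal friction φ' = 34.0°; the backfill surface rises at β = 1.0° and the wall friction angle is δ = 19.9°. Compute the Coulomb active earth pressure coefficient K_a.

K_a = sin²(α+φ) / [sin²α · sin(α−δ) · (1 + √{sin(φ+δ)sin(φ−β) / (sin(α−δ)sin(α+β))})²].
With α = 89.9°, φ = 34.0°, δ = 19.9°, β = 1.0°: K_a = 0.2584.

0.258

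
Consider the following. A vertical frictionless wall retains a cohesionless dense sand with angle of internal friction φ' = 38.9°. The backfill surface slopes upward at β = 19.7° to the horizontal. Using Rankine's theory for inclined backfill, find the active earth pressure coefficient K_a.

0.263

K_a = cos β · (cos β − √(cos²β − cos²φ)) / (cos β + √(cos²β − cos²φ)).
cos β = 0.9415, cos φ = 0.7782, √(cos²β − cos²φ) = 0.5298.
K_a = 0.9415 × (0.9415 − 0.5298)/(0.9415 + 0.5298) = 0.2634.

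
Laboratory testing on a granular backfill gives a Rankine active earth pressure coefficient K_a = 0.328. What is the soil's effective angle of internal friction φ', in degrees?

K_a = tan²(45° − φ/2) ⇒ 45° − φ/2 = arctan(√0.328) = 29.80°.
φ = 2(45° − 29.80°) = 30.40°.

30.4°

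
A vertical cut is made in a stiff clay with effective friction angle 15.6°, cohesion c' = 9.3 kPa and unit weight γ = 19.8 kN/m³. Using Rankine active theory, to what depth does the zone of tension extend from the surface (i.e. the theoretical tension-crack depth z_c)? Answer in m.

K_a = tan²(45° − 15.6°/2) = 0.5761; √K_a = 0.7590.
The active pressure is zero where K_a γ z = 2c√K_a, so z_c = 2c/(γ√K_a) = 2×9.3/(19.8×0.7590) = 1.238 m.

1.24 m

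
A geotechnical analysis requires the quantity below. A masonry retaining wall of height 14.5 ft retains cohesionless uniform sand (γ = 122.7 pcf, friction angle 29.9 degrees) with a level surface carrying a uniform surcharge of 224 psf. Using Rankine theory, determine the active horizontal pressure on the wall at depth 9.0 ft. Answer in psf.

445 psf

K_a = (1 − sin φ)/(1 + sin φ) = 0.3347.
σ_v = γz + q = 122.7 × 9.0 + 224 = 1328 psf.
σ_h = K_a σ_v = 0.3347 × 1328 = 444.6 psf.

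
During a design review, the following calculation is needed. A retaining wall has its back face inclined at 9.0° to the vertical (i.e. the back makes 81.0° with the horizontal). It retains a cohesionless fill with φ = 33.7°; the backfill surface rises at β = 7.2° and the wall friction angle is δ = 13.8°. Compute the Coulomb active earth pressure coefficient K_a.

K_a = sin²(α+φ) / [sin²α · sin(α−δ) · (1 + √{sin(φ+δ)sin(φ−β) / (sin(α−δ)sin(α+β))})²].
With α = 81.0°, φ = 33.7°, δ = 13.8°, β = 7.2°: K_a = 0.3596.

0.360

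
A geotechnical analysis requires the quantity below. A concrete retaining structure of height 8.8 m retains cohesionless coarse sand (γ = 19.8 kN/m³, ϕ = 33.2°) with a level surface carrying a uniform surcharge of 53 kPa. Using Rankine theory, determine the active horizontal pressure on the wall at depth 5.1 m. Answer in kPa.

45.0 kPa

K_a = (1 − sin φ)/(1 + sin φ) = 0.2924.
σ_v = γz + q = 19.8 × 5.1 + 53 = 154.0 kPa.
σ_h = K_a σ_v = 0.2924 × 154.0 = 45.02 kPa.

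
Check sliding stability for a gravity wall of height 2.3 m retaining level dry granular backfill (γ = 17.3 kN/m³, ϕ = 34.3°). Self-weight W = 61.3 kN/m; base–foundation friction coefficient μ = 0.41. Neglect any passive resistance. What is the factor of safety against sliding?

1.97

K_a = tan²(45° − 34.3°/2) = 0.2792.
P_a = ½K_aγH² = 0.5×0.2792×17.3×2.3² = 12.77 kN/m, acting at H/3 = 0.7667 m above the base.
FS_sliding = μW / P_a = 0.41×61.3 / 12.77 = 1.968.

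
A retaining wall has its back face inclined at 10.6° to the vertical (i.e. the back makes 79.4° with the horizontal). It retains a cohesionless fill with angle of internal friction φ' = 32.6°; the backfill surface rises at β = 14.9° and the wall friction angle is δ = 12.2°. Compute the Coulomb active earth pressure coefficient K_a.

0.439

K_a = sin²(α+φ) / [sin²α · sin(α−δ) · (1 + √{sin(φ+δ)sin(φ−β) / (sin(α−δ)sin(α+β))})²].
With α = 79.4°, φ = 32.6°, δ = 12.2°, β = 14.9°: K_a = 0.4390.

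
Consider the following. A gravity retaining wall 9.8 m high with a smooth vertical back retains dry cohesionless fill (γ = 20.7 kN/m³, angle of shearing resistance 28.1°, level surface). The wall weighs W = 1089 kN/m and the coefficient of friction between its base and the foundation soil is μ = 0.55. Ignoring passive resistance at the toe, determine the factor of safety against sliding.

K_a = tan²(45° − 28.1°/2) = 0.3596.
P_a = ½K_aγH² = 0.5×0.3596×20.7×9.8² = 357.5 kN/m, acting at H/3 = 3.267 m above the base.
FS_sliding = μW / P_a = 0.55×1089 / 357.5 = 1.676.

1.68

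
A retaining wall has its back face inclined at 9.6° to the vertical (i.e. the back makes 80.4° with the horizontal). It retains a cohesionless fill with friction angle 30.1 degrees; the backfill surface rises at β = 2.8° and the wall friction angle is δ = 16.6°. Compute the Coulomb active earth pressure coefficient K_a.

0.387

K_a = sin²(α+φ) / [sin²α · sin(α−δ) · (1 + √{sin(φ+δ)sin(φ−β) / (sin(α−δ)sin(α+β))})²].
With α = 80.4°, φ = 30.1°, δ = 16.6°, β = 2.8°: K_a = 0.3870.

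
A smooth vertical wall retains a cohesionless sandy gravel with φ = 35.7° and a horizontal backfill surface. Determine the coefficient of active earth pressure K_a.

0.263

K_a = (1 − sin φ)/(1 + sin φ) = (1 − sin 35.7°)/(1 + sin 35.7°) = 0.2630.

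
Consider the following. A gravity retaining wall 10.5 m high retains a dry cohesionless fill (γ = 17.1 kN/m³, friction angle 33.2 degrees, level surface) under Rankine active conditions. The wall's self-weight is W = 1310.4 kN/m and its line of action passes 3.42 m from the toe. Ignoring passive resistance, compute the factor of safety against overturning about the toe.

4.65

K_a = tan²(45° − 33.2°/2) = 0.2924.
P_a = ½K_aγH² = 0.5×0.2924×17.1×10.5² = 275.6 kN/m, acting at H/3 = 3.500 m above the base.
Overturning moment M_o = P_a × H/3 = 275.6 × 3.500 = 964.5.
Resisting moment M_r = W × 3.42 = 1310.4 × 3.42 = 4482.
FS_overturning = M_r/M_o = 4482/964.5 = 4.646.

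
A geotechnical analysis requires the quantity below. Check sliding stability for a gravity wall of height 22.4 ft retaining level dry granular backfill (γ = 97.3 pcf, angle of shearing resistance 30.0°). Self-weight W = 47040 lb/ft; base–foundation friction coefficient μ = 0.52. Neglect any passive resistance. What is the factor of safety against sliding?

K_a = tan²(45° − 30.0°/2) = 0.3333.
P_a = ½K_aγH² = 0.5×0.3333×97.3×22.4² = 8137 lb/ft, acting at H/3 = 7.467 ft above the base.
FS_sliding = μW / P_a = 0.52×47040 / 8137 = 3.006.

3.01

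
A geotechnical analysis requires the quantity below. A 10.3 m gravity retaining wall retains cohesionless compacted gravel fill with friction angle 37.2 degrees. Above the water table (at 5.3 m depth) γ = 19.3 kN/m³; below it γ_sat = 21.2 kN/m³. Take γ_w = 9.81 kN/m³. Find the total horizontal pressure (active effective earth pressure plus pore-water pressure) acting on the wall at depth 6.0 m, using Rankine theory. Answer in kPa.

K_a = (1 − sin φ)/(1 + sin φ) = 0.2464.
γ' = 21.2 − 9.81 = 11.39 kN/m³.
Effective vertical stress at 6.0 m: σ'_v = 19.3×5.3 + 11.39×0.700 = 110.3 kPa.
σ'_h = K_a σ'_v = 0.2464 × 110.3 = 27.17 kPa; u = γ_w × 0.700 = 6.867 kPa.
Total σ_h = 27.17 + 6.867 = 34.04 kPa.

34.0 kPa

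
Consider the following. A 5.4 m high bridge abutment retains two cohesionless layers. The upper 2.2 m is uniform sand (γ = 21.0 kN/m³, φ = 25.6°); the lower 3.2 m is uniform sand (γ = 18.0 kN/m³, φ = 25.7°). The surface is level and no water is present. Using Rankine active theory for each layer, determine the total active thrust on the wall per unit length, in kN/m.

115 kN/m

K_a1 = tan²(45°−25.6°/2) = 0.3966; K_a2 = tan²(45°−25.7°/2) = 0.3950.
Layer 1: σ at base = K_a1 γ₁ h₁ = 18.32 kPa; P₁ = ½×18.32×2.2 = 20.15.
Layer 2: σ_v at top = γ₁h₁ = 46.20; σ_h top = K_a2×46.20 = 18.25; σ_h base = K_a2×(46.20+18.0×3.2) = 41.00.
P₂ = ½(18.25+41.00)×3.2 = 94.81. Total P_a = 20.15+94.81 = 115.0 kN/m.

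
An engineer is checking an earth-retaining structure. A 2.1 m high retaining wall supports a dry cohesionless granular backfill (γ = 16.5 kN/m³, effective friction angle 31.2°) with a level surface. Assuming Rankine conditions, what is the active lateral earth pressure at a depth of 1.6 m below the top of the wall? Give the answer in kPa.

8.38 kPa

K_a = (1 − sin φ)/(1 + sin φ) = 0.3175.
σ_h = K_a γ z = 0.3175 × 16.5 × 1.6 = 8.382 kPa.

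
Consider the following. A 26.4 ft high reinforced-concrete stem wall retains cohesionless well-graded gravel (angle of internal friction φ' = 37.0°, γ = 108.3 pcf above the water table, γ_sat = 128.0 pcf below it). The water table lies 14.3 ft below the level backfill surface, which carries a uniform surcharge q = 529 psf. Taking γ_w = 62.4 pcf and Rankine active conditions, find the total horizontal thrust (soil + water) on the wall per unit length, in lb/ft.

16600 lb/ft

K_a = tan²(45° − φ/2) = 0.2486.
γ' = 128.0 − 62.4 = 65.60 pcf. h₂ = H − d_w = 12.1 ft.
σ'_h: at surface K_a·q = 131.5; at WT K_a(q+γd_w) = 516.5; at base K_a(q+γd_w+γ'h₂) = 713.8 psf.
P₁ = ½(131.5+516.5)×14.3 = 4633; P₂ = ½(516.5+713.8)×12.1 = 7443; P_w = ½γ_w h₂² = 4568.
Total = 4633+7443+4568 = 16640 lb/ft.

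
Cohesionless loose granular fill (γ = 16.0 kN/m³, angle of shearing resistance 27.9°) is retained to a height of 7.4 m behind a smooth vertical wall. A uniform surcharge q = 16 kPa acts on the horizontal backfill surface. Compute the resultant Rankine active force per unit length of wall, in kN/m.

K_a = tan²(45° − φ/2) = 0.3625.
Soil triangle: ½ K_a γ H² = 0.5×0.3625×16.0×7.4² = 158.8 kN/m.
Surcharge rectangle: K_a q H = 0.3625×16×7.4 = 42.92 kN/m.
Total = 158.8 + 42.92 = 201.7 kN/m.

202 kN/m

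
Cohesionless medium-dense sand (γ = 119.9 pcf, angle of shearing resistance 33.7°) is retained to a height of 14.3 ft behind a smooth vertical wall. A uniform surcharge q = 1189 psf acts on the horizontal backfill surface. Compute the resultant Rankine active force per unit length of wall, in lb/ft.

8380 lb/ft

K_a = tan²(45° − φ/2) = 0.2863.
Soil triangle: ½ K_a γ H² = 0.5×0.2863×119.9×14.3² = 3510 lb/ft.
Surcharge rectangle: K_a q H = 0.2863×1189×14.3 = 4868 lb/ft.
Total = 3510 + 4868 = 8378 lb/ft.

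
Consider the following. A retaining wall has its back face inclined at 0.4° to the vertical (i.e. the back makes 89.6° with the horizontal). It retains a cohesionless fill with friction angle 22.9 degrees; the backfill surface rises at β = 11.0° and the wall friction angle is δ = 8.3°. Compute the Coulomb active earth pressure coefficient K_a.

0.487

K_a = sin²(α+φ) / [sin²α · sin(α−δ) · (1 + √{sin(φ+δ)sin(φ−β) / (sin(α−δ)sin(α+β))})²].
With α = 89.6°, φ = 22.9°, δ = 8.3°, β = 11.0°: K_a = 0.4870.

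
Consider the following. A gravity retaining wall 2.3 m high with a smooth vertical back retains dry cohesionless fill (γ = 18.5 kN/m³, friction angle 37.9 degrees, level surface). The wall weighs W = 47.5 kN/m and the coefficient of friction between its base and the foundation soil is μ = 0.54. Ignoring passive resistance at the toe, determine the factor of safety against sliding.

K_a = tan²(45° − 37.9°/2) = 0.2389.
P_a = ½K_aγH² = 0.5×0.2389×18.5×2.3² = 11.69 kN/m, acting at H/3 = 0.7667 m above the base.
FS_sliding = μW / P_a = 0.54×47.5 / 11.69 = 2.194.

2.19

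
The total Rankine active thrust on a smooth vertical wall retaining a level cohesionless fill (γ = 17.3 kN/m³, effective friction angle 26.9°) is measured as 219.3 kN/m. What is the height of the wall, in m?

K_a = 0.3770. P_a = ½ K_a γ H² ⇒ H = √(2P_a/(K_a γ)).
H = √(2×219.3/(0.3770×17.3)) = 8.201 m.

8.20 m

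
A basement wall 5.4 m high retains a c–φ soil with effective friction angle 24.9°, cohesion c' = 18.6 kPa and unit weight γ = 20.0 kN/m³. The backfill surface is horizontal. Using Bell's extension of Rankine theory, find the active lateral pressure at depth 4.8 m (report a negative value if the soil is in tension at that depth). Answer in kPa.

15.4 kPa

K_a = (1 − sin φ)/(1 + sin φ) = 0.4074.
σ_a = K_a γ z − 2c√K_a = 0.4074×20.0×4.8 − 2×18.6×0.6383 = 15.37 kPa.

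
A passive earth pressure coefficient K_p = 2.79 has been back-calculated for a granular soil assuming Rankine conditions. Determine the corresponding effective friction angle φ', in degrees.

28.2°

K_p = (1+sin φ)/(1−sin φ) ⇒ sin φ = (K_p − 1)/(K_p + 1) = 0.4723.
φ = arcsin(0.4723) = 28.18°.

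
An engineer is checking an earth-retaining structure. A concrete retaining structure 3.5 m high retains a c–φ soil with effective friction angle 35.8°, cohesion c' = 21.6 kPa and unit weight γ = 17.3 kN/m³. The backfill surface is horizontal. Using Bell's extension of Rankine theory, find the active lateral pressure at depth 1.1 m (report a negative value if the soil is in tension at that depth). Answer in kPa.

-17.1 kPa

K_a = (1 − sin φ)/(1 + sin φ) = 0.2619.
σ_a = K_a γ z − 2c√K_a = 0.2619×17.3×1.1 − 2×21.6×0.5117 = -17.12 kPa.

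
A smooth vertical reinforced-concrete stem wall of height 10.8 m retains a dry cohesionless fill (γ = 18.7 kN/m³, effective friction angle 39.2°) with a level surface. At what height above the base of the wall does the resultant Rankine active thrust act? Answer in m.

3.60 m

K_a = 0.2255.
The pressure distribution is triangular, so the resultant acts at H/3 above the base = 10.8/3 = 3.600 m.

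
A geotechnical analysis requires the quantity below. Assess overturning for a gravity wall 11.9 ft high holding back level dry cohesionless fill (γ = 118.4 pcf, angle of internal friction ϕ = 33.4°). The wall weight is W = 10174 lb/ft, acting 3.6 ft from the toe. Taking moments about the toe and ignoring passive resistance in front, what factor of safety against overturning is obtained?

3.80

K_a = tan²(45° − 33.4°/2) = 0.2899.
P_a = ½K_aγH² = 0.5×0.2899×118.4×11.9² = 2431 lb/ft, acting at H/3 = 3.967 ft above the base.
Overturning moment M_o = P_a × H/3 = 2431 × 3.967 = 9641.
Resisting moment M_r = W × 3.6 = 10174 × 3.6 = 36630.
FS_overturning = M_r/M_o = 36630/9641 = 3.799.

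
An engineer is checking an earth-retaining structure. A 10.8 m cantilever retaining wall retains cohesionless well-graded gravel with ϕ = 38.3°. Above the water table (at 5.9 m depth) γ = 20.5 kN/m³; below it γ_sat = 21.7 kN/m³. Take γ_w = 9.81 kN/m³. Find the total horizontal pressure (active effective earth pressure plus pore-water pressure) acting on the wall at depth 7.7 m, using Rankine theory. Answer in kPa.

K_a = (1 − sin φ)/(1 + sin φ) = 0.2347.
γ' = 21.7 − 9.81 = 11.89 kN/m³.
Effective vertical stress at 7.7 m: σ'_v = 20.5×5.9 + 11.89×1.80 = 142.4 kPa.
σ'_h = K_a σ'_v = 0.2347 × 142.4 = 33.42 kPa; u = γ_w × 1.80 = 17.66 kPa.
Total σ_h = 33.42 + 17.66 = 51.07 kPa.

51.1 kPa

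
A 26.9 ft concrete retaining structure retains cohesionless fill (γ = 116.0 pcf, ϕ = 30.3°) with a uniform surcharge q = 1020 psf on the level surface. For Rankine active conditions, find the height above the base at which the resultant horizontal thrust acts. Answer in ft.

10.7 ft

K_a = 0.3293.
Triangular part P₁ = ½K_aγH² = 13820 at H/3 = 8.967 ft; rectangular part P₂ = K_a q H = 9036 at H/2 = 13.45 ft.
ȳ = (P₁·8.967 + P₂·13.45)/(P₁+P₂) = 10.74 ft.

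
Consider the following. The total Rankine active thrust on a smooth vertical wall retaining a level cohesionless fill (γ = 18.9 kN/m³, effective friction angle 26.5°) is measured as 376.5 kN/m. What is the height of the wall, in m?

10.2 m

K_a = 0.3829. P_a = ½ K_a γ H² ⇒ H = √(2P_a/(K_a γ)).
H = √(2×376.5/(0.3829×18.9)) = 10.20 m.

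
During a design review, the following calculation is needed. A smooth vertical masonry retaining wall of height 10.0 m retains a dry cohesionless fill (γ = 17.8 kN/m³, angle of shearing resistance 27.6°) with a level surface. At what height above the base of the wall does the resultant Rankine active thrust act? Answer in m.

K_a = 0.3668.
The pressure distribution is triangular, so the resultant acts at H/3 above the base = 10.0/3 = 3.333 m.

3.33 m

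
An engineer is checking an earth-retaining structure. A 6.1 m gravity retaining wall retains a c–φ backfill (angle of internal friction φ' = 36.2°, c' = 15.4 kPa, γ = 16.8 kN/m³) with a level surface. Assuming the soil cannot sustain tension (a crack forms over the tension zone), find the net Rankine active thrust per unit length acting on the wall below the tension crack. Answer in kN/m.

13.4 kN/m

K_a = 0.2574; √K_a = 0.5073.
Tension-crack depth z_c = 2c/(γ√K_a) = 2×15.4/(16.8×0.5073) = 3.614 m.
σ_a at base = K_a γ H − 2c√K_a = 0.2574×16.8×6.1 − 2×15.4×0.5073 = 10.75 kPa.
P_a = ½ × 10.75 × (H − z_c) = 0.5×10.75×2.486 = 13.36 kN/m.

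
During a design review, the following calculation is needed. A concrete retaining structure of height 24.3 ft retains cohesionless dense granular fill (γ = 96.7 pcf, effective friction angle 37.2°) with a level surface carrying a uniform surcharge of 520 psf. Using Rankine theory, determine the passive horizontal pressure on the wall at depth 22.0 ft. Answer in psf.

K_p = (1 + sin φ)/(1 − sin φ) = 4.058.
σ_v = γz + q = 96.7 × 22.0 + 520 = 2647 psf.
σ_h = K_p σ_v = 4.058 × 2647 = 10740 psf.

10700 psf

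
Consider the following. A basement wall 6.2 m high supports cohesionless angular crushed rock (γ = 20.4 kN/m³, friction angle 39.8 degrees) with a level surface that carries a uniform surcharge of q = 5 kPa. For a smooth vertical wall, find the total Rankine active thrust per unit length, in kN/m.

92.8 kN/m

K_a = tan²(45° − φ/2) = 0.2194.
Soil triangle: ½ K_a γ H² = 0.5×0.2194×20.4×6.2² = 86.04 kN/m.
Surcharge rectangle: K_a q H = 0.2194×5×6.2 = 6.802 kN/m.
Total = 86.04 + 6.802 = 92.84 kN/m.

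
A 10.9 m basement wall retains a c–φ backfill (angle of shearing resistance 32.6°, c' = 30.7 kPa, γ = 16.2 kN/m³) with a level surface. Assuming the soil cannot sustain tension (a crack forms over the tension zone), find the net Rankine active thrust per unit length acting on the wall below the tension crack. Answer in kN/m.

K_a = 0.2997; √K_a = 0.5475.
Tension-crack depth z_c = 2c/(γ√K_a) = 2×30.7/(16.2×0.5475) = 6.923 m.
σ_a at base = K_a γ H − 2c√K_a = 0.2997×16.2×10.9 − 2×30.7×0.5475 = 19.31 kPa.
P_a = ½ × 19.31 × (H − z_c) = 0.5×19.31×3.977 = 38.40 kN/m.

38.4 kN/m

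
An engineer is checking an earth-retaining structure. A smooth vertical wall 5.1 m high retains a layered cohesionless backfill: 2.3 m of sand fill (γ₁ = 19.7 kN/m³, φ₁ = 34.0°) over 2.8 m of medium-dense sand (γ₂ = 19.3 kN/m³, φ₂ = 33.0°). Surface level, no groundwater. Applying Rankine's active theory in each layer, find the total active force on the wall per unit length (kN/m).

K_a1 = tan²(45°−34.0°/2) = 0.2827; K_a2 = tan²(45°−33.0°/2) = 0.2948.
Layer 1: σ at base = K_a1 γ₁ h₁ = 12.81 kPa; P₁ = ½×12.81×2.3 = 14.73.
Layer 2: σ_v at top = γ₁h₁ = 45.31; σ_h top = K_a2×45.31 = 13.36; σ_h base = K_a2×(45.31+19.3×2.8) = 29.29.
P₂ = ½(13.36+29.29)×2.8 = 59.70. Total P_a = 14.73+59.70 = 74.44 kN/m.

74.4 kN/m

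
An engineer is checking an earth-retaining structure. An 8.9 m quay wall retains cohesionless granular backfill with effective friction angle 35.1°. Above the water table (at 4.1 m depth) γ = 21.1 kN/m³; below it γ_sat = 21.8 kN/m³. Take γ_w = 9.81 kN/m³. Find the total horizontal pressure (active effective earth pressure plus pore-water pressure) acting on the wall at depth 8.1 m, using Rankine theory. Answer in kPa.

75.5 kPa

K_a = (1 − sin φ)/(1 + sin φ) = 0.2698.
γ' = 21.8 − 9.81 = 11.99 kN/m³.
Effective vertical stress at 8.1 m: σ'_v = 21.1×4.1 + 11.99×4.00 = 134.5 kPa.
σ'_h = K_a σ'_v = 0.2698 × 134.5 = 36.28 kPa; u = γ_w × 4.00 = 39.24 kPa.
Total σ_h = 36.28 + 39.24 = 75.52 kPa.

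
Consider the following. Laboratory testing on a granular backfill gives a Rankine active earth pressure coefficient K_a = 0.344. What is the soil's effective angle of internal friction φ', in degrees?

K_a = tan²(45° − φ/2) ⇒ 45° − φ/2 = arctan(√0.344) = 30.39°.
φ = 2(45° − 30.39°) = 29.22°.

29.2°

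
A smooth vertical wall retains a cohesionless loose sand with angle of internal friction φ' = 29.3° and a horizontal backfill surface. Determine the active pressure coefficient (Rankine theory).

K_a = tan²(45° − φ/2) = tan²(30.35°) = 0.3428.

0.343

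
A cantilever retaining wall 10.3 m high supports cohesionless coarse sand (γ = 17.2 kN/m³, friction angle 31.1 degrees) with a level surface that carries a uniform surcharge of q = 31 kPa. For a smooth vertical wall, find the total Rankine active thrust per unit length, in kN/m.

K_a = tan²(45° − φ/2) = 0.3188.
Soil triangle: ½ K_a γ H² = 0.5×0.3188×17.2×10.3² = 290.9 kN/m.
Surcharge rectangle: K_a q H = 0.3188×31×10.3 = 101.8 kN/m.
Total = 290.9 + 101.8 = 392.7 kN/m.

393 kN/m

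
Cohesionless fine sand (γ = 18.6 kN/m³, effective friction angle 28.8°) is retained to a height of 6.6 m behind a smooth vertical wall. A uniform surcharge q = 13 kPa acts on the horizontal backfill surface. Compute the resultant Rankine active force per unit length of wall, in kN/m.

172 kN/m

K_a = tan²(45° − φ/2) = 0.3498.
Soil triangle: ½ K_a γ H² = 0.5×0.3498×18.6×6.6² = 141.7 kN/m.
Surcharge rectangle: K_a q H = 0.3498×13×6.6 = 30.01 kN/m.
Total = 141.7 + 30.01 = 171.7 kN/m.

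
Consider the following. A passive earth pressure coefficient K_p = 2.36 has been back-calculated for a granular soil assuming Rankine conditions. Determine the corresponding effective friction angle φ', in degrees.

23.9°

K_p = (1+sin φ)/(1−sin φ) ⇒ sin φ = (K_p − 1)/(K_p + 1) = 0.4048.
φ = arcsin(0.4048) = 23.88°.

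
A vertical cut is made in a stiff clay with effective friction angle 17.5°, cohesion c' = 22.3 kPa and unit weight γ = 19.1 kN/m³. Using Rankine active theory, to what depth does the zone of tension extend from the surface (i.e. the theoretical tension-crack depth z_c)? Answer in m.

K_a = tan²(45° − 17.5°/2) = 0.5376; √K_a = 0.7332.
The active pressure is zero where K_a γ z = 2c√K_a, so z_c = 2c/(γ√K_a) = 2×22.3/(19.1×0.7332) = 3.185 m.

3.18 m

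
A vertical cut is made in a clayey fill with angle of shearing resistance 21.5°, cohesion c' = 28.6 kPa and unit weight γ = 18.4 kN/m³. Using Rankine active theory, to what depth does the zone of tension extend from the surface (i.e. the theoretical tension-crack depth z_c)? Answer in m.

4.57 m

K_a = tan²(45° − 21.5°/2) = 0.4636; √K_a = 0.6809.
The active pressure is zero where K_a γ z = 2c√K_a, so z_c = 2c/(γ√K_a) = 2×28.6/(18.4×0.6809) = 4.566 m.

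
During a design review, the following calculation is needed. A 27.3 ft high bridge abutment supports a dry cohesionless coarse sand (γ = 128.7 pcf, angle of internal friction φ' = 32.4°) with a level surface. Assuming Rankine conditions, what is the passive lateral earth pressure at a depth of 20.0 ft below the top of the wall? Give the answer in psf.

K_p = (1 + sin φ)/(1 − sin φ) = 3.309.
σ_h = K_p γ z = 3.309 × 128.7 × 20.0 = 8517 psf.

8520 psf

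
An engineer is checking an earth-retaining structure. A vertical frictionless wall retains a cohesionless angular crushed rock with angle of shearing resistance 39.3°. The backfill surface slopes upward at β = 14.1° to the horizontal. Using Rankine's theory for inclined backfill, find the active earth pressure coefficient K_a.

0.240

K_a = cos β · (cos β − √(cos²β − cos²φ)) / (cos β + √(cos²β − cos²φ)).
cos β = 0.9699, cos φ = 0.7738, √(cos²β − cos²φ) = 0.5847.
K_a = 0.9699 × (0.9699 − 0.5847)/(0.9699 + 0.5847) = 0.2403.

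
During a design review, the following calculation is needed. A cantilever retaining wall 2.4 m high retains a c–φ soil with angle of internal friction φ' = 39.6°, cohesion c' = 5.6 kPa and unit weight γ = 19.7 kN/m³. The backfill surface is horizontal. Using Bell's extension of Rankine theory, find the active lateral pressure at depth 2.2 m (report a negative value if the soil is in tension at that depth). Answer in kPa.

K_a = (1 − sin φ)/(1 + sin φ) = 0.2214.
σ_a = K_a γ z − 2c√K_a = 0.2214×19.7×2.2 − 2×5.6×0.4706 = 4.326 kPa.

4.33 kPa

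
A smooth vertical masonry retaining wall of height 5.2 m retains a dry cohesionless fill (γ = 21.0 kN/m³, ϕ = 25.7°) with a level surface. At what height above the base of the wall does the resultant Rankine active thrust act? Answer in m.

K_a = 0.3950.
The pressure distribution is triangular, so the resultant acts at H/3 above the base = 5.2/3 = 1.733 m.

1.73 m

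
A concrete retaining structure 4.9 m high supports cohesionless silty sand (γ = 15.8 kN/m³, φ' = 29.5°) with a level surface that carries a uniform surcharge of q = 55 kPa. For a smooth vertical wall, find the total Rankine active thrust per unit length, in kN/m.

156 kN/m

K_a = tan²(45° − φ/2) = 0.3401.
Soil triangle: ½ K_a γ H² = 0.5×0.3401×15.8×4.9² = 64.51 kN/m.
Surcharge rectangle: K_a q H = 0.3401×55×4.9 = 91.66 kN/m.
Total = 64.51 + 91.66 = 156.2 kN/m.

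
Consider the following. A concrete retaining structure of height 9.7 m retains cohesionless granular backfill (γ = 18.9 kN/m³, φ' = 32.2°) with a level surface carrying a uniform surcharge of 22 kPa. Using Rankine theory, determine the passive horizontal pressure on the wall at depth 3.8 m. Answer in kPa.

K_p = (1 + sin φ)/(1 − sin φ) = 3.282.
σ_v = γz + q = 18.9 × 3.8 + 22 = 93.82 kPa.
σ_h = K_p σ_v = 3.282 × 93.82 = 307.9 kPa.

308 kPa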